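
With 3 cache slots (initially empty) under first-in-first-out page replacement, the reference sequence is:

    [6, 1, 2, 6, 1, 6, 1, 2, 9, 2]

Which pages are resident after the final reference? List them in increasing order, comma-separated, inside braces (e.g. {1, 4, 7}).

6 -> fault, frames (6)
1 -> fault, frames (6 1)
2 -> fault, frames (6 1 2)
6 -> hit
1 -> hit
6 -> hit
1 -> hit
2 -> hit
9 -> fault, evict 6, frames (1 2 9)
2 -> hit

{1, 2, 9}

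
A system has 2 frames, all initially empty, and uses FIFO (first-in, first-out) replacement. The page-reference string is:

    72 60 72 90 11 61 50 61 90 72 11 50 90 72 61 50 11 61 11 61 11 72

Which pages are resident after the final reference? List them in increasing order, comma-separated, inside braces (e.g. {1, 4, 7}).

{61, 72}

72 -> miss, frames [72]
60 -> miss, frames [72, 60]
72 -> hit
90 -> miss, evict 72, frames [60, 90]
11 -> miss, evict 60, frames [90, 11]
61 -> miss, evict 90, frames [11, 61]
50 -> miss, evict 11, frames [61, 50]
61 -> hit
90 -> miss, evict 61, frames [50, 90]
72 -> miss, evict 50, frames [90, 72]
11 -> miss, evict 90, frames [72, 11]
50 -> miss, evict 72, frames [11, 50]
90 -> miss, evict 11, frames [50, 90]
72 -> miss, evict 50, frames [90, 72]
61 -> miss, evict 90, frames [72, 61]
50 -> miss, evict 72, frames [61, 50]
11 -> miss, evict 61, frames [50, 11]
61 -> miss, evict 50, frames [11, 61]
11 -> hit
61 -> hit
11 -> hit
72 -> miss, evict 11, frames [61, 72]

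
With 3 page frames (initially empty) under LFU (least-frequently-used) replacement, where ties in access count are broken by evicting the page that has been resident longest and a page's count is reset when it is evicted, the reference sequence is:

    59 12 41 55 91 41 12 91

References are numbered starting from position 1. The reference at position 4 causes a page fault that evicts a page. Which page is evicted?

pos 1: 59: miss, frames {59}
pos 2: 12: miss, frames {59,12}
pos 3: 41: miss, frames {59,12,41}
pos 4: 55: miss, evict 59, frames {12,41,55}
At position 4, page 59 is evicted.

59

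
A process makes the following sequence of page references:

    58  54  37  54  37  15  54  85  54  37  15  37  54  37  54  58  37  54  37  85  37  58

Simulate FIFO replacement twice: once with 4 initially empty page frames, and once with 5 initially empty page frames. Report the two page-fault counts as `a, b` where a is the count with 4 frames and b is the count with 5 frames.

4 frames: F F F . . F . F . . . . . . . F . F F . . . → 8 faults.
5 frames: F F F . . F . F . . . . . . . . . . . . . . → 5 faults.
5 < 8: adding a frame reduced faults, as is typical.

8, 5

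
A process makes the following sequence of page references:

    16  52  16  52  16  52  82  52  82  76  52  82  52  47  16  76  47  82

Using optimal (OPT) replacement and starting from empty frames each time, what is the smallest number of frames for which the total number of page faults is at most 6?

4

f=1: 18 faults
f=2: 9 faults
f=3: 7 faults
f=4: 5 faults
f=5: 5 faults
Smallest f with faults ≤ 6 is 4.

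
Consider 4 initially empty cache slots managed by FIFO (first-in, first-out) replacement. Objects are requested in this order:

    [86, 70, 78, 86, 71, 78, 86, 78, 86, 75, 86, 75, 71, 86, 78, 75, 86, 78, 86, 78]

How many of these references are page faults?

86 → miss, frames (86)
70 → miss, frames (86 70)
78 → miss, frames (86 70 78)
86 → hit
71 → miss, frames (86 70 78 71)
78 → hit
86 → hit
78 → hit
86 → hit
75 → miss, evict 86, frames (70 78 71 75)
86 → miss, evict 70, frames (78 71 75 86)
75 → hit
71 → hit
86 → hit
78 → hit
75 → hit
86 → hit
78 → hit
86 → hit
78 → hit
Page faults: 6.

6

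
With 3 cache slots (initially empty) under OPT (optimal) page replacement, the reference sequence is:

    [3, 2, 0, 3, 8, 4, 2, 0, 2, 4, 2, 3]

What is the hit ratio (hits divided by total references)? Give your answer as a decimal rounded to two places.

0.50

3 → fault, frames [3]
2 → fault, frames [3, 2]
0 → fault, frames [3, 2, 0]
3 → hit
8 → fault, evict 3, frames [2, 0, 8]
4 → fault, evict 8, frames [2, 0, 4]
2 → hit
0 → hit
2 → hit
4 → hit
2 → hit
3 → fault, evict 4, frames [2, 0, 3]
Hits: 6 of 12 references → 6/12 = 0.5000.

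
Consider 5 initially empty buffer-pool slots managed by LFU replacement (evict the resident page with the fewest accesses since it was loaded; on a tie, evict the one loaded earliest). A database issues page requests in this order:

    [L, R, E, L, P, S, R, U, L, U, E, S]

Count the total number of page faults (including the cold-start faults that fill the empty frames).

L: fault, frames {L}
R: fault, frames {L,R}
E: fault, frames {L,R,E}
L: hit
P: fault, frames {L,R,E,P}
S: fault, frames {L,R,E,P,S}
R: hit
U: fault, evict E, frames {L,R,P,S,U}
L: hit
U: hit
E: fault, evict P, frames {L,R,S,U,E}
S: hit
Page faults: 7.

7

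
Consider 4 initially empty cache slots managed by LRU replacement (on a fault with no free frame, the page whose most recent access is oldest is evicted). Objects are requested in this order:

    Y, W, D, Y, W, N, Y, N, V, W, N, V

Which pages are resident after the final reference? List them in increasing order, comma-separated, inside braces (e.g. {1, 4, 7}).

{N, V, W, Y}

Y: fault, frames (Y)
W: fault, frames (Y W)
D: fault, frames (Y W D)
Y: hit
W: hit
N: fault, frames (D Y W N)
Y: hit
N: hit
V: fault, evict D, frames (W Y N V)
W: hit
N: hit
V: hit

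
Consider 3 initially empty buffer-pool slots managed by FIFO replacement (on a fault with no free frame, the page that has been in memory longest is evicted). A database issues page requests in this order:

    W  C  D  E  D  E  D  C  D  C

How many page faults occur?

4

W → miss, frames [W]
C → miss, frames [W, C]
D → miss, frames [W, C, D]
E → miss, evict W, frames [C, D, E]
D → hit
E → hit
D → hit
C → hit
D → hit
C → hit
Page faults: 4.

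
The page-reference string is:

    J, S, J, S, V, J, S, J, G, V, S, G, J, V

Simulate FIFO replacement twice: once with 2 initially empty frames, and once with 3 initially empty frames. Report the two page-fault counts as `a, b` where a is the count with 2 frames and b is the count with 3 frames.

11, 5

2 frames: F F . . F F F . F F F F F F → 11 faults.
3 frames: F F . . F . . . F . . . F . → 5 faults.
5 < 11: adding a frame reduced faults, as is typical.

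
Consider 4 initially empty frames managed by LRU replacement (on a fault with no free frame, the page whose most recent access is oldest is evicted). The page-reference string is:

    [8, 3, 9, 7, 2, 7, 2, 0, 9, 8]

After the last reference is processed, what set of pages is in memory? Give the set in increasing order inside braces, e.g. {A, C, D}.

8 → miss, frames {8}
3 → miss, frames {8,3}
9 → miss, frames {8,3,9}
7 → miss, frames {8,3,9,7}
2 → miss, evict 8, frames {3,9,7,2}
7 → hit
2 → hit
0 → miss, evict 3, frames {9,7,2,0}
9 → hit
8 → miss, evict 7, frames {2,0,9,8}

{0, 2, 8, 9}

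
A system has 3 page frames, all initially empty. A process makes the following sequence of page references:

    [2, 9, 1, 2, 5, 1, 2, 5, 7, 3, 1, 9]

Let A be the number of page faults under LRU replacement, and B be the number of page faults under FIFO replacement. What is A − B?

-1

Under LRU: F F F . F . . . F F F F → 8 faults.
Under FIFO: F F F . F . F . F F F F → 9 faults.
A − B = 8 − 9 = -1.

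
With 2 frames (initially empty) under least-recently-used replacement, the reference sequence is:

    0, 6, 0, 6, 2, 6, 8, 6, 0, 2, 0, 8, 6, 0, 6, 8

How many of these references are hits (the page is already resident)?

6

0 -> fault, frames {0}
6 -> fault, frames {0,6}
0 -> hit
6 -> hit
2 -> fault, evict 0, frames {6,2}
6 -> hit
8 -> fault, evict 2, frames {6,8}
6 -> hit
0 -> fault, evict 8, frames {6,0}
2 -> fault, evict 6, frames {0,2}
0 -> hit
8 -> fault, evict 2, frames {0,8}
6 -> fault, evict 0, frames {8,6}
0 -> fault, evict 8, frames {6,0}
6 -> hit
8 -> fault, evict 0, frames {6,8}
Hits: 6.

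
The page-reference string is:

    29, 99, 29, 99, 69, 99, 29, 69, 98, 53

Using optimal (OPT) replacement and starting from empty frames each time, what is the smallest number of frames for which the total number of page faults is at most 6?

f=1: 10 faults
f=2: 6 faults
f=3: 5 faults
f=4: 5 faults
f=5: 5 faults
Smallest f with faults ≤ 6 is 2.

2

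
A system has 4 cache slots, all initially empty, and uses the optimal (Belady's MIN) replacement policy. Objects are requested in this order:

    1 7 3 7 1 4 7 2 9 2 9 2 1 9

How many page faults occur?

6

1 -> fault, frames {1}
7 -> fault, frames {1,7}
3 -> fault, frames {1,7,3}
7 -> hit
1 -> hit
4 -> fault, frames {1,7,3,4}
7 -> hit
2 -> fault, evict 4, frames {1,7,3,2}
9 -> fault, evict 3, frames {1,7,2,9}
2 -> hit
9 -> hit
2 -> hit
1 -> hit
9 -> hit
Page faults: 6.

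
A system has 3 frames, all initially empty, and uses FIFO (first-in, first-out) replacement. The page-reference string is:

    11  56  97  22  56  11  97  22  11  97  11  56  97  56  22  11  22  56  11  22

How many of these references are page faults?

10

11 -> fault, frames [11]
56 -> fault, frames [11, 56]
97 -> fault, frames [11, 56, 97]
22 -> fault, evict 11, frames [56, 97, 22]
56 -> hit
11 -> fault, evict 56, frames [97, 22, 11]
97 -> hit
22 -> hit
11 -> hit
97 -> hit
11 -> hit
56 -> fault, evict 97, frames [22, 11, 56]
97 -> fault, evict 22, frames [11, 56, 97]
56 -> hit
22 -> fault, evict 11, frames [56, 97, 22]
11 -> fault, evict 56, frames [97, 22, 11]
22 -> hit
56 -> fault, evict 97, frames [22, 11, 56]
11 -> hit
22 -> hit
Page faults: 10.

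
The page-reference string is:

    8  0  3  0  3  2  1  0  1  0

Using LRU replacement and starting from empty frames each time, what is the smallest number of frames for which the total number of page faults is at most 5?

f=1: 10 faults
f=2: 6 faults
f=3: 6 faults
f=4: 5 faults
f=5: 5 faults
Smallest f with faults ≤ 5 is 4.

4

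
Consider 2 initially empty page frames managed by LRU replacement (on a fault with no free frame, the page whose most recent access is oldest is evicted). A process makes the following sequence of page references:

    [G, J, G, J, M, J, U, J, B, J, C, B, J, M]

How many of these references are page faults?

9

G → fault, frames {G}
J → fault, frames {G,J}
G → hit
J → hit
M → fault, evict G, frames {J,M}
J → hit
U → fault, evict M, frames {J,U}
J → hit
B → fault, evict U, frames {J,B}
J → hit
C → fault, evict B, frames {J,C}
B → fault, evict J, frames {C,B}
J → fault, evict C, frames {B,J}
M → fault, evict B, frames {J,M}
Page faults: 9.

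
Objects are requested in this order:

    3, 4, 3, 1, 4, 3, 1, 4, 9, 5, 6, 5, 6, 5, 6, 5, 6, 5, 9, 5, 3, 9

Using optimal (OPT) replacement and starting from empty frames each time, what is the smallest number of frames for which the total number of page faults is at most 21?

2

f=1: 22 faults
f=2: 10 faults
f=3: 7 faults
f=4: 6 faults
f=5: 6 faults
f=6: 6 faults
Smallest f with faults ≤ 21 is 2.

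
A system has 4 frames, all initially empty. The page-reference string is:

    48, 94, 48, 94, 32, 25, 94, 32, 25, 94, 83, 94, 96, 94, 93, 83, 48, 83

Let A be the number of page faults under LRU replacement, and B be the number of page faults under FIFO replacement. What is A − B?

Under LRU: F F . . F F . . . . F . F . F . F . → 8 faults.
Under FIFO: F F . . F F . . . . F . F F F . F F → 10 faults.
A − B = 8 − 10 = -2.

-2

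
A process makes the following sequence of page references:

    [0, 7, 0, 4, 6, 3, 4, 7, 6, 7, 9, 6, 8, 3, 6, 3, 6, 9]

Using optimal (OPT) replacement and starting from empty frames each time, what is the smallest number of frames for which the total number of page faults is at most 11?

f=1: 18 faults
f=2: 11 faults
f=3: 9 faults
f=4: 7 faults
f=5: 7 faults
f=6: 7 faults
f=7: 7 faults
Smallest f with faults ≤ 11 is 2.

2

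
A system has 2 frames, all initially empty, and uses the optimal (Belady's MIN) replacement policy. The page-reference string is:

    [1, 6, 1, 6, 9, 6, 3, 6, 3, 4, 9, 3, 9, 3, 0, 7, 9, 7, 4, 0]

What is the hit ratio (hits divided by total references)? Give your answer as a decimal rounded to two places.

0.50

1 -> fault, frames [1]
6 -> fault, frames [1, 6]
1 -> hit
6 -> hit
9 -> fault, evict 1, frames [6, 9]
6 -> hit
3 -> fault, evict 9, frames [6, 3]
6 -> hit
3 -> hit
4 -> fault, evict 6, frames [3, 4]
9 -> fault, evict 4, frames [3, 9]
3 -> hit
9 -> hit
3 -> hit
0 -> fault, evict 3, frames [9, 0]
7 -> fault, evict 0, frames [9, 7]
9 -> hit
7 -> hit
4 -> fault, evict 7, frames [9, 4]
0 -> fault, evict 4, frames [9, 0]
Hits: 10 of 20 references → 10/20 = 0.5000.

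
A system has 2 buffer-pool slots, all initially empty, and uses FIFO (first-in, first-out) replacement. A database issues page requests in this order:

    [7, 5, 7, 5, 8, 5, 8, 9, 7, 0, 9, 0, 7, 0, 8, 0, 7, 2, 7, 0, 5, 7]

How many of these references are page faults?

15

7 → miss, frames [7]
5 → miss, frames [7, 5]
7 → hit
5 → hit
8 → miss, evict 7, frames [5, 8]
5 → hit
8 → hit
9 → miss, evict 5, frames [8, 9]
7 → miss, evict 8, frames [9, 7]
0 → miss, evict 9, frames [7, 0]
9 → miss, evict 7, frames [0, 9]
0 → hit
7 → miss, evict 0, frames [9, 7]
0 → miss, evict 9, frames [7, 0]
8 → miss, evict 7, frames [0, 8]
0 → hit
7 → miss, evict 0, frames [8, 7]
2 → miss, evict 8, frames [7, 2]
7 → hit
0 → miss, evict 7, frames [2, 0]
5 → miss, evict 2, frames [0, 5]
7 → miss, evict 0, frames [5, 7]
Page faults: 15.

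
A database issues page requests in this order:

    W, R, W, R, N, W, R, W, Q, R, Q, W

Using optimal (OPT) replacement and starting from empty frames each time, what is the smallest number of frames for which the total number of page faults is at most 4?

3

f=1: 12 faults
f=2: 6 faults
f=3: 4 faults
f=4: 4 faults
Smallest f with faults ≤ 4 is 3.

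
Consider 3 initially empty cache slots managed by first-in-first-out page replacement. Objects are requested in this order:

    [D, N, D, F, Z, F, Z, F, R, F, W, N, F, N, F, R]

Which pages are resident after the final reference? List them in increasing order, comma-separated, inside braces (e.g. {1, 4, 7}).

D: miss, frames [D]
N: miss, frames [D, N]
D: hit
F: miss, frames [D, N, F]
Z: miss, evict D, frames [N, F, Z]
F: hit
Z: hit
F: hit
R: miss, evict N, frames [F, Z, R]
F: hit
W: miss, evict F, frames [Z, R, W]
N: miss, evict Z, frames [R, W, N]
F: miss, evict R, frames [W, N, F]
N: hit
F: hit
R: miss, evict W, frames [N, F, R]

{F, N, R}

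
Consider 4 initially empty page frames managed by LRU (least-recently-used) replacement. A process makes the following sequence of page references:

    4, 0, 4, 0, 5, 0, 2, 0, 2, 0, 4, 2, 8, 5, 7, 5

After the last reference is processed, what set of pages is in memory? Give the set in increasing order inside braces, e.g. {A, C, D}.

4 → fault, frames [4]
0 → fault, frames [4, 0]
4 → hit
0 → hit
5 → fault, frames [4, 0, 5]
0 → hit
2 → fault, frames [4, 5, 0, 2]
0 → hit
2 → hit
0 → hit
4 → hit
2 → hit
8 → fault, evict 5, frames [0, 4, 2, 8]
5 → fault, evict 0, frames [4, 2, 8, 5]
7 → fault, evict 4, frames [2, 8, 5, 7]
5 → hit

{2, 5, 7, 8}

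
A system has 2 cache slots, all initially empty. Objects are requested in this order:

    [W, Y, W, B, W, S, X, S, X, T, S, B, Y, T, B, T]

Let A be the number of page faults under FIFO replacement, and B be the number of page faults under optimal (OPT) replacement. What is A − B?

3

Under FIFO: F F . F F F F . . F F F F F F . → 12 faults.
Under OPT: F F . F . F F . . F . F F . F . → 9 faults.
A − B = 12 − 9 = 3.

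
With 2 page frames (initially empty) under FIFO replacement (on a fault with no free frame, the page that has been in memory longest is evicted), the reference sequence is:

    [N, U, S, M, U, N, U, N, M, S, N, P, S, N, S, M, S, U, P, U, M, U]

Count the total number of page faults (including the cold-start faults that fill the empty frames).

N -> miss, frames [N]
U -> miss, frames [N, U]
S -> miss, evict N, frames [U, S]
M -> miss, evict U, frames [S, M]
U -> miss, evict S, frames [M, U]
N -> miss, evict M, frames [U, N]
U -> hit
N -> hit
M -> miss, evict U, frames [N, M]
S -> miss, evict N, frames [M, S]
N -> miss, evict M, frames [S, N]
P -> miss, evict S, frames [N, P]
S -> miss, evict N, frames [P, S]
N -> miss, evict P, frames [S, N]
S -> hit
M -> miss, evict S, frames [N, M]
S -> miss, evict N, frames [M, S]
U -> miss, evict M, frames [S, U]
P -> miss, evict S, frames [U, P]
U -> hit
M -> miss, evict U, frames [P, M]
U -> miss, evict P, frames [M, U]
Page faults: 18.

18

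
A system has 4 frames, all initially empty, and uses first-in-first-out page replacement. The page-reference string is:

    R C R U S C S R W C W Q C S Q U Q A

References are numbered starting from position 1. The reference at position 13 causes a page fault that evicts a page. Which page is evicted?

pos 1: R → fault, frames [R]
pos 2: C → fault, frames [R, C]
pos 3: R → hit
pos 4: U → fault, frames [R, C, U]
pos 5: S → fault, frames [R, C, U, S]
pos 6: C → hit
pos 7: S → hit
pos 8: R → hit
pos 9: W → fault, evict R, frames [C, U, S, W]
pos 10: C → hit
pos 11: W → hit
pos 12: Q → fault, evict C, frames [U, S, W, Q]
pos 13: C → fault, evict U, frames [S, W, Q, C]
At position 13, page U is evicted.

U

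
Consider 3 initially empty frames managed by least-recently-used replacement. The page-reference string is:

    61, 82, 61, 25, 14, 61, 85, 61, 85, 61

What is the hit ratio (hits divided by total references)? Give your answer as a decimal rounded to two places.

61 → fault, frames (61)
82 → fault, frames (61 82)
61 → hit
25 → fault, frames (82 61 25)
14 → fault, evict 82, frames (61 25 14)
61 → hit
85 → fault, evict 25, frames (14 61 85)
61 → hit
85 → hit
61 → hit
Hits: 5 of 10 references → 5/10 = 0.5000.

0.50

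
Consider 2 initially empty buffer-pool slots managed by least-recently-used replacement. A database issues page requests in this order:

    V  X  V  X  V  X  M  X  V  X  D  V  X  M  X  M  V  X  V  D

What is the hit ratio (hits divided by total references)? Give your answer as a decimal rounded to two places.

V -> fault, frames [V]
X -> fault, frames [V, X]
V -> hit
X -> hit
V -> hit
X -> hit
M -> fault, evict V, frames [X, M]
X -> hit
V -> fault, evict M, frames [X, V]
X -> hit
D -> fault, evict V, frames [X, D]
V -> fault, evict X, frames [D, V]
X -> fault, evict D, frames [V, X]
M -> fault, evict V, frames [X, M]
X -> hit
M -> hit
V -> fault, evict X, frames [M, V]
X -> fault, evict M, frames [V, X]
V -> hit
D -> fault, evict X, frames [V, D]
Hits: 9 of 20 references → 9/20 = 0.4500.

0.45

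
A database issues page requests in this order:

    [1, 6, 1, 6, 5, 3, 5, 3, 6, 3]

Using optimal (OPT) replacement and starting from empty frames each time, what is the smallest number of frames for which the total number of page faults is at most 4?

3

f=1: 10 faults
f=2: 5 faults
f=3: 4 faults
f=4: 4 faults
Smallest f with faults ≤ 4 is 3.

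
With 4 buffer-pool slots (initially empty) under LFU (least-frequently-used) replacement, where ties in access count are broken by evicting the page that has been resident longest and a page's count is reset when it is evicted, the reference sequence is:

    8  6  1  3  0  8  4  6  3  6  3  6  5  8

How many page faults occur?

8 → miss, frames [8]
6 → miss, frames [8, 6]
1 → miss, frames [8, 6, 1]
3 → miss, frames [8, 6, 1, 3]
0 → miss, evict 8, frames [6, 1, 3, 0]
8 → miss, evict 6, frames [1, 3, 0, 8]
4 → miss, evict 1, frames [3, 0, 8, 4]
6 → miss, evict 3, frames [0, 8, 4, 6]
3 → miss, evict 0, frames [8, 4, 6, 3]
6 → hit
3 → hit
6 → hit
5 → miss, evict 8, frames [4, 6, 3, 5]
8 → miss, evict 4, frames [6, 3, 5, 8]
Page faults: 11.

11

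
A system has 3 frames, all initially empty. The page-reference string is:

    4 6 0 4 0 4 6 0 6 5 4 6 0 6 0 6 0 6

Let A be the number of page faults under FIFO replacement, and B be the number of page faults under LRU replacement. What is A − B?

Under FIFO: F F F . . . . . . F F F F . . . . . → 7 faults.
Under LRU: F F F . . . . . . F F . F . . . . . → 6 faults.
A − B = 7 − 6 = 1.

1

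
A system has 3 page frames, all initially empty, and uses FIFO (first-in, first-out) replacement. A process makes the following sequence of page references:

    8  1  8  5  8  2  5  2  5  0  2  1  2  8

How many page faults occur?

7

8 -> miss, frames {8}
1 -> miss, frames {8,1}
8 -> hit
5 -> miss, frames {8,1,5}
8 -> hit
2 -> miss, evict 8, frames {1,5,2}
5 -> hit
2 -> hit
5 -> hit
0 -> miss, evict 1, frames {5,2,0}
2 -> hit
1 -> miss, evict 5, frames {2,0,1}
2 -> hit
8 -> miss, evict 2, frames {0,1,8}
Page faults: 7.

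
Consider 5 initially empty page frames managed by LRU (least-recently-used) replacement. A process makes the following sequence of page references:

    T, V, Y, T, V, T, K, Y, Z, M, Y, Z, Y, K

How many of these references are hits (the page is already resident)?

T: miss, frames (T)
V: miss, frames (T V)
Y: miss, frames (T V Y)
T: hit
V: hit
T: hit
K: miss, frames (Y V T K)
Y: hit
Z: miss, frames (V T K Y Z)
M: miss, evict V, frames (T K Y Z M)
Y: hit
Z: hit
Y: hit
K: hit
Hits: 8.

8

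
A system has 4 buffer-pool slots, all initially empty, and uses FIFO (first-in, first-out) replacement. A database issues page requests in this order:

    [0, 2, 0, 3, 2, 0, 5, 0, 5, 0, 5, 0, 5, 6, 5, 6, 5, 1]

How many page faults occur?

0: miss, frames (0)
2: miss, frames (0 2)
0: hit
3: miss, frames (0 2 3)
2: hit
0: hit
5: miss, frames (0 2 3 5)
0: hit
5: hit
0: hit
5: hit
0: hit
5: hit
6: miss, evict 0, frames (2 3 5 6)
5: hit
6: hit
5: hit
1: miss, evict 2, frames (3 5 6 1)
Page faults: 6.

6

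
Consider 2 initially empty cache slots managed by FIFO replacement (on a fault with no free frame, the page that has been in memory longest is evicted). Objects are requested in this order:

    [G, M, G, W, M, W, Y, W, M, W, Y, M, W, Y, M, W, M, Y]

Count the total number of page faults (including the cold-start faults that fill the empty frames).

13

G -> fault, frames (G)
M -> fault, frames (G M)
G -> hit
W -> fault, evict G, frames (M W)
M -> hit
W -> hit
Y -> fault, evict M, frames (W Y)
W -> hit
M -> fault, evict W, frames (Y M)
W -> fault, evict Y, frames (M W)
Y -> fault, evict M, frames (W Y)
M -> fault, evict W, frames (Y M)
W -> fault, evict Y, frames (M W)
Y -> fault, evict M, frames (W Y)
M -> fault, evict W, frames (Y M)
W -> fault, evict Y, frames (M W)
M -> hit
Y -> fault, evict M, frames (W Y)
Page faults: 13.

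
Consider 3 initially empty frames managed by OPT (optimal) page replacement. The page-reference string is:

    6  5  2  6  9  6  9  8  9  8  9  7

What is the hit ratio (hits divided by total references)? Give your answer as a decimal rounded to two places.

0.50

6 -> miss, frames [6]
5 -> miss, frames [6, 5]
2 -> miss, frames [6, 5, 2]
6 -> hit
9 -> miss, evict 2, frames [6, 5, 9]
6 -> hit
9 -> hit
8 -> miss, evict 5, frames [6, 9, 8]
9 -> hit
8 -> hit
9 -> hit
7 -> miss, evict 8, frames [6, 9, 7]
Hits: 6 of 12 references → 6/12 = 0.5000.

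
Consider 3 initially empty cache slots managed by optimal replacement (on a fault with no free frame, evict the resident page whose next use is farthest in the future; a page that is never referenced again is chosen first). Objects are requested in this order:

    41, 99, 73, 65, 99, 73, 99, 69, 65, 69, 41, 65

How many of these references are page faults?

6

41 -> miss, frames (41)
99 -> miss, frames (41 99)
73 -> miss, frames (41 99 73)
65 -> miss, evict 41, frames (99 73 65)
99 -> hit
73 -> hit
99 -> hit
69 -> miss, evict 73, frames (99 65 69)
65 -> hit
69 -> hit
41 -> miss, evict 69, frames (99 65 41)
65 -> hit
Page faults: 6.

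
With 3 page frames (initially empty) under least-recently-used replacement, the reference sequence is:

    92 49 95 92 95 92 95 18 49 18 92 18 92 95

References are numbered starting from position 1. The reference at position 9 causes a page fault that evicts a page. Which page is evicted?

pos 1: 92 → miss, frames (92)
pos 2: 49 → miss, frames (92 49)
pos 3: 95 → miss, frames (92 49 95)
pos 4: 92 → hit
pos 5: 95 → hit
pos 6: 92 → hit
pos 7: 95 → hit
pos 8: 18 → miss, evict 49, frames (92 95 18)
pos 9: 49 → miss, evict 92, frames (95 18 49)
At position 9, page 92 is evicted.

92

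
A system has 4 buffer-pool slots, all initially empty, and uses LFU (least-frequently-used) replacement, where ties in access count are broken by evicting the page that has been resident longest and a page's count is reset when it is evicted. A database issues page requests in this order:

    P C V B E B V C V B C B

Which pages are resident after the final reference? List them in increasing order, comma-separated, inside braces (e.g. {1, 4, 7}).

{B, C, E, V}

P -> fault, frames {P}
C -> fault, frames {P,C}
V -> fault, frames {P,C,V}
B -> fault, frames {P,C,V,B}
E -> fault, evict P, frames {C,V,B,E}
B -> hit
V -> hit
C -> hit
V -> hit
B -> hit
C -> hit
B -> hit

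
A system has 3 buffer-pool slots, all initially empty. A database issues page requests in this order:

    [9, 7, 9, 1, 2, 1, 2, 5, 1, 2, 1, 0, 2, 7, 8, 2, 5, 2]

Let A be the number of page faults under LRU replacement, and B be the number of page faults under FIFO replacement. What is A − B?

-1

Under LRU: F F . F F . . F . . . F . F F . F . → 9 faults.
Under FIFO: F F . F F . . F . . . F . F F F F . → 10 faults.
A − B = 9 − 10 = -1.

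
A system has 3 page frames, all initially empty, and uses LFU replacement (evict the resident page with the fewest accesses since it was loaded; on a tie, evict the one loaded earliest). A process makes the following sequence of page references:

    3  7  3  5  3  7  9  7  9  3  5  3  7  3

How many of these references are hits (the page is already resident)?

3 → miss, frames {3}
7 → miss, frames {3,7}
3 → hit
5 → miss, frames {3,7,5}
3 → hit
7 → hit
9 → miss, evict 5, frames {3,7,9}
7 → hit
9 → hit
3 → hit
5 → miss, evict 9, frames {3,7,5}
3 → hit
7 → hit
3 → hit
Hits: 9.

9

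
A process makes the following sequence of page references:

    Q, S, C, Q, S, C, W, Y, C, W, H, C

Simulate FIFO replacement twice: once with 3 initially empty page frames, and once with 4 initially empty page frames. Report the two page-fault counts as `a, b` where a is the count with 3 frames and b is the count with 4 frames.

3 frames: F F F . . . F F . . F F → 7 faults.
4 frames: F F F . . . F F . . F . → 6 faults.
6 < 7: adding a frame reduced faults, as is typical.

7, 6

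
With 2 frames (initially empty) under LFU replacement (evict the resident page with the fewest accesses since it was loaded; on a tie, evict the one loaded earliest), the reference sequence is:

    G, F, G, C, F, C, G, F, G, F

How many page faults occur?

6

G → fault, frames (G)
F → fault, frames (G F)
G → hit
C → fault, evict F, frames (G C)
F → fault, evict C, frames (G F)
C → fault, evict F, frames (G C)
G → hit
F → fault, evict C, frames (G F)
G → hit
F → hit
Page faults: 6.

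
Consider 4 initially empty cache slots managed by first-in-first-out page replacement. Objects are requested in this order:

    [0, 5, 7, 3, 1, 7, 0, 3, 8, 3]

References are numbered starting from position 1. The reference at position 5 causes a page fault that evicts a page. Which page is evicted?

pos 1: 0 → fault, frames {0}
pos 2: 5 → fault, frames {0,5}
pos 3: 7 → fault, frames {0,5,7}
pos 4: 3 → fault, frames {0,5,7,3}
pos 5: 1 → fault, evict 0, frames {5,7,3,1}
At position 5, page 0 is evicted.

0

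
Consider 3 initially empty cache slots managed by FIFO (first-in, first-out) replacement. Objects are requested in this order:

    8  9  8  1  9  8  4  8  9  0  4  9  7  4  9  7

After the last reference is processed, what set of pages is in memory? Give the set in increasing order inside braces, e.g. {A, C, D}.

{4, 7, 9}

8 -> miss, frames (8)
9 -> miss, frames (8 9)
8 -> hit
1 -> miss, frames (8 9 1)
9 -> hit
8 -> hit
4 -> miss, evict 8, frames (9 1 4)
8 -> miss, evict 9, frames (1 4 8)
9 -> miss, evict 1, frames (4 8 9)
0 -> miss, evict 4, frames (8 9 0)
4 -> miss, evict 8, frames (9 0 4)
9 -> hit
7 -> miss, evict 9, frames (0 4 7)
4 -> hit
9 -> miss, evict 0, frames (4 7 9)
7 -> hit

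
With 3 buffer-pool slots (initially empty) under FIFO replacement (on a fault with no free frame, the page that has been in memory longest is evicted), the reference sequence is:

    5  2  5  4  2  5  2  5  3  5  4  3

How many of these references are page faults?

5 → fault, frames (5)
2 → fault, frames (5 2)
5 → hit
4 → fault, frames (5 2 4)
2 → hit
5 → hit
2 → hit
5 → hit
3 → fault, evict 5, frames (2 4 3)
5 → fault, evict 2, frames (4 3 5)
4 → hit
3 → hit
Page faults: 5.

5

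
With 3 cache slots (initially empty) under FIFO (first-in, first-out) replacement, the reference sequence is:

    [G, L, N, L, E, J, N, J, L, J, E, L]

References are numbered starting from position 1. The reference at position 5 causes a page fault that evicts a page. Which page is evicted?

pos 1: G → miss, frames [G]
pos 2: L → miss, frames [G, L]
pos 3: N → miss, frames [G, L, N]
pos 4: L → hit
pos 5: E → miss, evict G, frames [L, N, E]
At position 5, page G is evicted.

G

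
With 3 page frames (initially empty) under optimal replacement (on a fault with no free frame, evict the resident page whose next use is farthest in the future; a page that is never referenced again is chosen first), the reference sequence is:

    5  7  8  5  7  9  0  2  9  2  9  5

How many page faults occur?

5 → fault, frames (5)
7 → fault, frames (5 7)
8 → fault, frames (5 7 8)
5 → hit
7 → hit
9 → fault, evict 8, frames (5 7 9)
0 → fault, evict 7, frames (5 9 0)
2 → fault, evict 0, frames (5 9 2)
9 → hit
2 → hit
9 → hit
5 → hit
Page faults: 6.

6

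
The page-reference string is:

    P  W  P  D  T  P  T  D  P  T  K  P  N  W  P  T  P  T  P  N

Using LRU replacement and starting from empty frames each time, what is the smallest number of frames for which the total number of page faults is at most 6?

f=1: 20 faults
f=2: 15 faults
f=3: 9 faults
f=4: 8 faults
f=5: 7 faults
f=6: 6 faults
Smallest f with faults ≤ 6 is 6.

6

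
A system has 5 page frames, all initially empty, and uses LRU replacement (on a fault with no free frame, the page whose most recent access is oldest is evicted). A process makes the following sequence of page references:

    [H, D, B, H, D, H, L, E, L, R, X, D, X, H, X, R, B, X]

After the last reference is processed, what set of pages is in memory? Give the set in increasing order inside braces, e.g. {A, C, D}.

{B, D, H, R, X}

H: fault, frames [H]
D: fault, frames [H, D]
B: fault, frames [H, D, B]
H: hit
D: hit
H: hit
L: fault, frames [B, D, H, L]
E: fault, frames [B, D, H, L, E]
L: hit
R: fault, evict B, frames [D, H, E, L, R]
X: fault, evict D, frames [H, E, L, R, X]
D: fault, evict H, frames [E, L, R, X, D]
X: hit
H: fault, evict E, frames [L, R, D, X, H]
X: hit
R: hit
B: fault, evict L, frames [D, H, X, R, B]
X: hit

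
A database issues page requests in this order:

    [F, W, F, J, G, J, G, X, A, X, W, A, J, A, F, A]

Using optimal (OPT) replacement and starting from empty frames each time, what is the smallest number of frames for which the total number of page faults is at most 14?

f=1: 16 faults
f=2: 9 faults
f=3: 8 faults
f=4: 7 faults
f=5: 6 faults
f=6: 6 faults
Smallest f with faults ≤ 14 is 2.

2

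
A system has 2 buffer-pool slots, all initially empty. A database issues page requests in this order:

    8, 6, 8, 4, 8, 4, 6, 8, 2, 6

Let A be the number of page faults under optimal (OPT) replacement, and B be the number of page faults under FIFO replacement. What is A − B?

-1

Under OPT: F F . F . . F . F . → 5 faults.
Under FIFO: F F . F F . F . F . → 6 faults.
A − B = 5 − 6 = -1.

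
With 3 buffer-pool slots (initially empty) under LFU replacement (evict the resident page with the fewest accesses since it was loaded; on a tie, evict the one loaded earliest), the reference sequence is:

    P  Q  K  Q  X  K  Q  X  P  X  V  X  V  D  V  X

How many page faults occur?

8

P: fault, frames {P}
Q: fault, frames {P,Q}
K: fault, frames {P,Q,K}
Q: hit
X: fault, evict P, frames {Q,K,X}
K: hit
Q: hit
X: hit
P: fault, evict K, frames {Q,X,P}
X: hit
V: fault, evict P, frames {Q,X,V}
X: hit
V: hit
D: fault, evict V, frames {Q,X,D}
V: fault, evict D, frames {Q,X,V}
X: hit
Page faults: 8.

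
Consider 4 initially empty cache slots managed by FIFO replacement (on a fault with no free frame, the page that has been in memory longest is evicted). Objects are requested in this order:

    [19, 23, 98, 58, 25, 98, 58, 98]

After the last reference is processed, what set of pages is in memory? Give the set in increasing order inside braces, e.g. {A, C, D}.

{23, 25, 58, 98}

19 → miss, frames [19]
23 → miss, frames [19, 23]
98 → miss, frames [19, 23, 98]
58 → miss, frames [19, 23, 98, 58]
25 → miss, evict 19, frames [23, 98, 58, 25]
98 → hit
58 → hit
98 → hit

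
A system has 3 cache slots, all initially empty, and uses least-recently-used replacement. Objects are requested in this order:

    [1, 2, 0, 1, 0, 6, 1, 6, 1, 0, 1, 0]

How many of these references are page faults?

4

1 -> miss, frames {1}
2 -> miss, frames {1,2}
0 -> miss, frames {1,2,0}
1 -> hit
0 -> hit
6 -> miss, evict 2, frames {1,0,6}
1 -> hit
6 -> hit
1 -> hit
0 -> hit
1 -> hit
0 -> hit
Page faults: 4.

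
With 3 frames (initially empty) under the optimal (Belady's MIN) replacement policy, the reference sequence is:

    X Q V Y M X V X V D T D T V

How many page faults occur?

X: fault, frames {X}
Q: fault, frames {X,Q}
V: fault, frames {X,Q,V}
Y: fault, evict Q, frames {X,V,Y}
M: fault, evict Y, frames {X,V,M}
X: hit
V: hit
X: hit
V: hit
D: fault, evict M, frames {X,V,D}
T: fault, evict X, frames {V,D,T}
D: hit
T: hit
V: hit
Page faults: 7.

7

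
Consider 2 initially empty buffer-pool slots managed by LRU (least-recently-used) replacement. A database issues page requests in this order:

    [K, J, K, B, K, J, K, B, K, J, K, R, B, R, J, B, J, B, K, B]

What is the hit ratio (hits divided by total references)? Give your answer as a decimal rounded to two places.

0.45

K -> fault, frames (K)
J -> fault, frames (K J)
K -> hit
B -> fault, evict J, frames (K B)
K -> hit
J -> fault, evict B, frames (K J)
K -> hit
B -> fault, evict J, frames (K B)
K -> hit
J -> fault, evict B, frames (K J)
K -> hit
R -> fault, evict J, frames (K R)
B -> fault, evict K, frames (R B)
R -> hit
J -> fault, evict B, frames (R J)
B -> fault, evict R, frames (J B)
J -> hit
B -> hit
K -> fault, evict J, frames (B K)
B -> hit
Hits: 9 of 20 references → 9/20 = 0.4500.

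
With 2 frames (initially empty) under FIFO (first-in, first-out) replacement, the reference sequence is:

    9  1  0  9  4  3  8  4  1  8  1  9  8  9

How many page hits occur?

3

9 → miss, frames (9)
1 → miss, frames (9 1)
0 → miss, evict 9, frames (1 0)
9 → miss, evict 1, frames (0 9)
4 → miss, evict 0, frames (9 4)
3 → miss, evict 9, frames (4 3)
8 → miss, evict 4, frames (3 8)
4 → miss, evict 3, frames (8 4)
1 → miss, evict 8, frames (4 1)
8 → miss, evict 4, frames (1 8)
1 → hit
9 → miss, evict 1, frames (8 9)
8 → hit
9 → hit
Hits: 3.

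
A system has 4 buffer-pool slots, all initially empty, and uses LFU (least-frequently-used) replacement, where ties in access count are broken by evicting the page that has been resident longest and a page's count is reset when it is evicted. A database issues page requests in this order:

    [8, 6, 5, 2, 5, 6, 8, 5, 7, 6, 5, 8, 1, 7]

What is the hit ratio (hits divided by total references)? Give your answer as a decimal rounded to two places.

0.50

8 -> fault, frames [8]
6 -> fault, frames [8, 6]
5 -> fault, frames [8, 6, 5]
2 -> fault, frames [8, 6, 5, 2]
5 -> hit
6 -> hit
8 -> hit
5 -> hit
7 -> fault, evict 2, frames [8, 6, 5, 7]
6 -> hit
5 -> hit
8 -> hit
1 -> fault, evict 7, frames [8, 6, 5, 1]
7 -> fault, evict 1, frames [8, 6, 5, 7]
Hits: 7 of 14 references → 7/14 = 0.5000.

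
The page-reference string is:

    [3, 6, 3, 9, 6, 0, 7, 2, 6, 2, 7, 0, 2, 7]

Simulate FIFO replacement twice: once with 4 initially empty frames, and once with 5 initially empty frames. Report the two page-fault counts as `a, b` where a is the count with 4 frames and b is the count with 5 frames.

7, 6

4 frames: F F . F . F F F F . . . . . → 7 faults.
5 frames: F F . F . F F F . . . . . . → 6 faults.
6 < 7: adding a frame reduced faults, as is typical.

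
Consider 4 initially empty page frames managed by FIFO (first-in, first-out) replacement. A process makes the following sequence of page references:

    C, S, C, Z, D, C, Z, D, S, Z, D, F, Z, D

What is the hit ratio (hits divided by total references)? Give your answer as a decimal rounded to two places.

C -> fault, frames [C]
S -> fault, frames [C, S]
C -> hit
Z -> fault, frames [C, S, Z]
D -> fault, frames [C, S, Z, D]
C -> hit
Z -> hit
D -> hit
S -> hit
Z -> hit
D -> hit
F -> fault, evict C, frames [S, Z, D, F]
Z -> hit
D -> hit
Hits: 9 of 14 references → 9/14 = 0.6429.

0.64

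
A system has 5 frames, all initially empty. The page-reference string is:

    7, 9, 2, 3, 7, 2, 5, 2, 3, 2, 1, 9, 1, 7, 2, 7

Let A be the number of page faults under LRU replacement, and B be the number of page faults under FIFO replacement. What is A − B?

1

Under LRU: F F F F . . F . . . F F . F . . → 8 faults.
Under FIFO: F F F F . . F . . . F . . F . . → 7 faults.
A − B = 8 − 7 = 1.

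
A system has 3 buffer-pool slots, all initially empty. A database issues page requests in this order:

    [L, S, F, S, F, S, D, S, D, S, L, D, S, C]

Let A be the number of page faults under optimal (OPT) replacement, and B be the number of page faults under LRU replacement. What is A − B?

-1

Under OPT: F F F . . . F . . . . . . F → 5 faults.
Under LRU: F F F . . . F . . . F . . F → 6 faults.
A − B = 5 − 6 = -1.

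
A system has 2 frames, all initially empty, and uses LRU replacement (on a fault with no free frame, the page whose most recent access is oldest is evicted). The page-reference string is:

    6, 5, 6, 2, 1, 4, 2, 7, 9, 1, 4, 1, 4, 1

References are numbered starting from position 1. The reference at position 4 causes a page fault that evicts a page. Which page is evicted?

5

pos 1: 6 -> fault, frames [6]
pos 2: 5 -> fault, frames [6, 5]
pos 3: 6 -> hit
pos 4: 2 -> fault, evict 5, frames [6, 2]
At position 4, page 5 is evicted.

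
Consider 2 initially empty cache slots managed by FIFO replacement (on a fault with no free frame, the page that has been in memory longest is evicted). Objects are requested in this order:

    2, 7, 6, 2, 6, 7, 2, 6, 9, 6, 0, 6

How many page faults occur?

2 -> miss, frames {2}
7 -> miss, frames {2,7}
6 -> miss, evict 2, frames {7,6}
2 -> miss, evict 7, frames {6,2}
6 -> hit
7 -> miss, evict 6, frames {2,7}
2 -> hit
6 -> miss, evict 2, frames {7,6}
9 -> miss, evict 7, frames {6,9}
6 -> hit
0 -> miss, evict 6, frames {9,0}
6 -> miss, evict 9, frames {0,6}
Page faults: 9.

9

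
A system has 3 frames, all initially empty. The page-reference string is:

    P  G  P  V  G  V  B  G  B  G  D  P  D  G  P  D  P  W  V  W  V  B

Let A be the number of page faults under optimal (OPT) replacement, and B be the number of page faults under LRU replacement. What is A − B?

-1

Under OPT: F F . F . . F . . . F . . . . . . F F . . F → 8 faults.
Under LRU: F F . F . . F . . . F F . . . . . F F . . F → 9 faults.
A − B = 8 − 9 = -1.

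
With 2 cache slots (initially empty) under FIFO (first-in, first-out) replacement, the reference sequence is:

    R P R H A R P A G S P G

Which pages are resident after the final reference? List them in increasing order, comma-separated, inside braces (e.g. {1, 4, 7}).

{G, P}

R: miss, frames [R]
P: miss, frames [R, P]
R: hit
H: miss, evict R, frames [P, H]
A: miss, evict P, frames [H, A]
R: miss, evict H, frames [A, R]
P: miss, evict A, frames [R, P]
A: miss, evict R, frames [P, A]
G: miss, evict P, frames [A, G]
S: miss, evict A, frames [G, S]
P: miss, evict G, frames [S, P]
G: miss, evict S, frames [P, G]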